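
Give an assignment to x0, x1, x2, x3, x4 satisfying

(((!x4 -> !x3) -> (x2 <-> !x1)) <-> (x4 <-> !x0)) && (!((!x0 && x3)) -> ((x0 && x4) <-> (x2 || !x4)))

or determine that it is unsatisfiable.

x0=T, x1=T, x2=T, x3=F, x4=T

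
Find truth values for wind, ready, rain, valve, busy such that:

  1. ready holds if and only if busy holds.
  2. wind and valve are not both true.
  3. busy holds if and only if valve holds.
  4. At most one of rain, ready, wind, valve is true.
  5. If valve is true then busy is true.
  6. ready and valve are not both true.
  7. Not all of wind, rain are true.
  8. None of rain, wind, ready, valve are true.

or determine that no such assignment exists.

wind: False, ready: False, rain: False, valve: False, busy: False

  (1) ready=F, busy=F — same ✓
  (2) wind=F, valve=F — not both ✓
  (3) busy=F, valve=F — same ✓
  (4) {rain, ready, wind, valve}: 0 true — at most one ✓
  (5) valve=F ⇒ busy: vacuous ✓
  (6) ready=F, valve=F — not both ✓
  (7) {wind, rain}: 0/2 true — not all ✓
  (8) {rain, wind, ready, valve}: 0 true — none ✓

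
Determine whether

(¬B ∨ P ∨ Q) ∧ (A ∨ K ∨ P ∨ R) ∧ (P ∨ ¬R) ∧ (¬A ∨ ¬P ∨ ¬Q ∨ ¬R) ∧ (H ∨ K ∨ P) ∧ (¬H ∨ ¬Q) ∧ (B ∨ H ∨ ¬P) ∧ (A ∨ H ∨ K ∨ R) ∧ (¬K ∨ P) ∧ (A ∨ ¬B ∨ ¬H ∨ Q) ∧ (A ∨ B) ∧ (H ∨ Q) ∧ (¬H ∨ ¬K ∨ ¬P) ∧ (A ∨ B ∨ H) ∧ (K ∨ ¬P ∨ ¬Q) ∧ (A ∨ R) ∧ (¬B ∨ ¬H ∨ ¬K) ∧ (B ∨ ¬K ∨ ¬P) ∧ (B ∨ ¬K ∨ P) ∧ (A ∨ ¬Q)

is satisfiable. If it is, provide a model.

Set P = True.
Set R = True.
Set K = False.
  then (K ∨ ¬P ∨ ¬Q) forces Q = False.
  then (H ∨ Q) forces H = True.
Set B = True.
  then (A ∨ ¬B ∨ ¬H ∨ Q) forces A = True.
All clauses satisfied.

P=T; R=T; K=F; B=T; Q=F; A=T; H=T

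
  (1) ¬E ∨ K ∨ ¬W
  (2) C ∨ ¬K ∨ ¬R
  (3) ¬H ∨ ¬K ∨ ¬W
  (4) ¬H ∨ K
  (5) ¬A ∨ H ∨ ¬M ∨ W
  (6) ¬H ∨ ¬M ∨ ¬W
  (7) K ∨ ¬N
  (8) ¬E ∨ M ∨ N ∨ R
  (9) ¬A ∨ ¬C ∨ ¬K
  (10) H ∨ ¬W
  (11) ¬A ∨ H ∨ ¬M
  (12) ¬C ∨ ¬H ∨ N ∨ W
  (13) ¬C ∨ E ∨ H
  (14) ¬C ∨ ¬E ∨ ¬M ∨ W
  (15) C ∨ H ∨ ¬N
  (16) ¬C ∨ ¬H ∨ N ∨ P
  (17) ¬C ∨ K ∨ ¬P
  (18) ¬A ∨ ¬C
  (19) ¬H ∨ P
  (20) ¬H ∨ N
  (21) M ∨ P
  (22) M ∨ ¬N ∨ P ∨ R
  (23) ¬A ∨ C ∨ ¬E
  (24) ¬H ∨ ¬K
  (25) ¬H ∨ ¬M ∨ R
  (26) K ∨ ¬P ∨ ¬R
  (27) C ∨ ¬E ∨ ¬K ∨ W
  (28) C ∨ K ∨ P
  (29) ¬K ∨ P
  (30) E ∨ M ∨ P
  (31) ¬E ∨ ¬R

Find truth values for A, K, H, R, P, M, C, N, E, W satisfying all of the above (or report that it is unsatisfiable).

Set A = False.
Set K = True.
  then (¬H ∨ ¬K) forces H = False.
  then (¬K ∨ P) forces P = True.
  then (H ∨ ¬W) forces W = False.
Try R = True:
  (C ∨ ¬K ∨ ¬R) forces C = True.
  (¬C ∨ E ∨ H) forces E = True.
  clause (¬E ∨ ¬R) is falsified — backtrack.
So R = False.
Set M = False.
Set C = True.
  then (¬C ∨ E ∨ H) forces E = True.
  then (¬E ∨ M ∨ N ∨ R) forces N = True.
All clauses satisfied.

A = False, K = True, H = False, R = False, P = True, M = False, C = True, N = True, E = True, W = False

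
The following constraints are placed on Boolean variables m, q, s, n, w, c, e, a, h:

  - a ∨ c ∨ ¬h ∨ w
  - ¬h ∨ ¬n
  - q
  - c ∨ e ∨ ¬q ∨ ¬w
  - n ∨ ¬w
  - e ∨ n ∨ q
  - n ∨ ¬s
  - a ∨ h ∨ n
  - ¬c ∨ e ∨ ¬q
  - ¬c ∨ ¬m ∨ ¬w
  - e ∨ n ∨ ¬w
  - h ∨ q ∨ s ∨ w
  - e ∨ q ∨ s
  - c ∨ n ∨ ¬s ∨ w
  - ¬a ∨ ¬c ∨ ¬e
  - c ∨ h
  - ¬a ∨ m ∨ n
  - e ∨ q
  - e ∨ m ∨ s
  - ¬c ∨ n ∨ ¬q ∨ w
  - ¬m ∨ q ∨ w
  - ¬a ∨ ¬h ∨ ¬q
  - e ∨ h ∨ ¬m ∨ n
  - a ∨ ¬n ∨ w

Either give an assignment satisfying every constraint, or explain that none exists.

m = False; q = True; s = False; n = True; w = True; c = True; e = True; a = False; h = False

Unit clause (q) forces q = True.
Set m = False.
Set s = False.
  then (e ∨ m ∨ s) forces e = True.
Set n = True.
  then (¬h ∨ ¬n) forces h = False.
  then (c ∨ h) forces c = True.
  then (¬a ∨ ¬c ∨ ¬e) forces a = False.
  then (a ∨ ¬n ∨ w) forces w = True.
All clauses satisfied.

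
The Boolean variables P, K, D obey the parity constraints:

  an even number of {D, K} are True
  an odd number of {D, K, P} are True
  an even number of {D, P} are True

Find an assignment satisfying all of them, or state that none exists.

P=T, K=T, D=T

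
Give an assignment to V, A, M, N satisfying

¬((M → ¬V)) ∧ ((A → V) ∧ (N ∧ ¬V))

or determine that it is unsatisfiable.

Case V = True: the conjunct ¬V is False.
Case V = False: the conjunct ¬((M → ¬V)) becomes ¬((M → True)) = False.
Both cases fail — unsatisfiable.

No satisfying assignment exists.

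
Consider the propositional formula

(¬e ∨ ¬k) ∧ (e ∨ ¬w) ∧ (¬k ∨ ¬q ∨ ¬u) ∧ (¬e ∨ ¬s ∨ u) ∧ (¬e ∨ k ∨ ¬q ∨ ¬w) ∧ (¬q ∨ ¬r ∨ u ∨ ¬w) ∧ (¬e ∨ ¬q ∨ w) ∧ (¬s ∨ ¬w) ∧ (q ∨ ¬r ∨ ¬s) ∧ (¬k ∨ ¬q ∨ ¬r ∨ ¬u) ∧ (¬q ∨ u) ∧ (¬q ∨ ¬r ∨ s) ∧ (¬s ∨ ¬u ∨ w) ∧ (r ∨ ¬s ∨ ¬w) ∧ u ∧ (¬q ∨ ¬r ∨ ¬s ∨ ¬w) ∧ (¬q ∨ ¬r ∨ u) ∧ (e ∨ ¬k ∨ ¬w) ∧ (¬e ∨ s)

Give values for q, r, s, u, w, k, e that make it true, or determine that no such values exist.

q = True; r = False; s = False; u = True; w = False; k = False; e = False

Unit clause (u) forces u = True.
Set q = True.
  then (¬k ∨ ¬q ∨ ¬u) forces k = False.
Set r = False.
Try s = True:
  (¬s ∨ ¬w) forces w = False.
  clause (¬s ∨ ¬u ∨ w) is falsified — backtrack.
So s = False.
  then (¬e ∨ s) forces e = False.
  then (e ∨ ¬w) forces w = False.
All clauses satisfied.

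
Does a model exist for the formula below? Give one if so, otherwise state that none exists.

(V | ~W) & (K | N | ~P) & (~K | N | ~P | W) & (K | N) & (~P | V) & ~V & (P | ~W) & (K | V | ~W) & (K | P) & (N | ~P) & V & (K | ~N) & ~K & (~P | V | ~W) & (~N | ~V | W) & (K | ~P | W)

Case V = True:
  Clause (~V) is falsified — contradiction.
Case V = False:
  Clause (V) is falsified — contradiction.
Both cases fail, so the formula is unsatisfiable.

Unsatisfiable — no assignment works.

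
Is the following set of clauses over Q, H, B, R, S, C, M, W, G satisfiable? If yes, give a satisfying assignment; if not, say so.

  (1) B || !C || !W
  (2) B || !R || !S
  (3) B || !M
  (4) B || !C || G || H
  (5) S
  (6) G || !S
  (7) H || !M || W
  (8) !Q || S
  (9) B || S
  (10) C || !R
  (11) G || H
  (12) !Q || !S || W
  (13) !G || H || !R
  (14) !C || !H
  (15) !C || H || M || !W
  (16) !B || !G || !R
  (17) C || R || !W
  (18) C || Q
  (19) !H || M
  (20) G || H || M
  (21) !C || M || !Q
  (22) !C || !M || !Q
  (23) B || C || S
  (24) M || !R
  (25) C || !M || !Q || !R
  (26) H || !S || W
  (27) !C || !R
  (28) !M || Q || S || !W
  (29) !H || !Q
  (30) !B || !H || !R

Q: False, H: False, B: True, R: False, S: True, C: True, M: True, W: True, G: True

Unit clause (S) forces S = True.
In (G || !S) only G is left, so G = True.
Set Q = False.
  then (C || Q) forces C = True.
  then (!C || !R) forces R = False.
  then (!C || !H) forces H = False.
  then (H || !S || W) forces W = True.
  then (B || !C || !W) forces B = True.
  then (!C || H || M || !W) forces M = True.
All clauses satisfied.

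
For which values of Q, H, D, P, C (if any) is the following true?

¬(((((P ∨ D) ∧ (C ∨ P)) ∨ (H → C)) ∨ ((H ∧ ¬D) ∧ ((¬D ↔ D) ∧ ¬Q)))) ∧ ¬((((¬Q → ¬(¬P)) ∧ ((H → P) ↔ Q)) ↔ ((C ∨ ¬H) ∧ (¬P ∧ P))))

Case P = True: the conjunct ¬(((((P ∨ D) ∧ (C ∨ P)) ∨ (H → C)) ∨ ((H ∧ ¬D) ∧ ((¬D ↔ D) ∧ ¬Q)))) becomes ¬((True ∨ ((H ∧ ¬D) ∧ ((¬D ↔ D) ∧ ¬Q)))) = False.
Case P = False: the formula simplifies to ¬((((D ∧ C) ∨ (H → C)) ∨ ((H ∧ ¬D) ∧ ((¬D ↔ D) ∧ ¬Q)))) ∧ ¬(¬((Q ∧ (¬H ↔ Q)))).
  Q = True: simplifies to ¬(((D ∧ C) ∨ (H → C))) ∧ ¬(¬(¬H)).
    H = True: the conjunct ¬(¬(¬H)) becomes ¬(¬False) = False.
    H = False: the conjunct ¬(((D ∧ C) ∨ (H → C))) becomes ¬(((D ∧ C) ∨ True)) = False.
  Q = False: the conjunct ¬(¬((Q ∧ (¬H ↔ Q)))) becomes ¬(¬False) = False.
Both cases fail — unsatisfiable.

Unsatisfiable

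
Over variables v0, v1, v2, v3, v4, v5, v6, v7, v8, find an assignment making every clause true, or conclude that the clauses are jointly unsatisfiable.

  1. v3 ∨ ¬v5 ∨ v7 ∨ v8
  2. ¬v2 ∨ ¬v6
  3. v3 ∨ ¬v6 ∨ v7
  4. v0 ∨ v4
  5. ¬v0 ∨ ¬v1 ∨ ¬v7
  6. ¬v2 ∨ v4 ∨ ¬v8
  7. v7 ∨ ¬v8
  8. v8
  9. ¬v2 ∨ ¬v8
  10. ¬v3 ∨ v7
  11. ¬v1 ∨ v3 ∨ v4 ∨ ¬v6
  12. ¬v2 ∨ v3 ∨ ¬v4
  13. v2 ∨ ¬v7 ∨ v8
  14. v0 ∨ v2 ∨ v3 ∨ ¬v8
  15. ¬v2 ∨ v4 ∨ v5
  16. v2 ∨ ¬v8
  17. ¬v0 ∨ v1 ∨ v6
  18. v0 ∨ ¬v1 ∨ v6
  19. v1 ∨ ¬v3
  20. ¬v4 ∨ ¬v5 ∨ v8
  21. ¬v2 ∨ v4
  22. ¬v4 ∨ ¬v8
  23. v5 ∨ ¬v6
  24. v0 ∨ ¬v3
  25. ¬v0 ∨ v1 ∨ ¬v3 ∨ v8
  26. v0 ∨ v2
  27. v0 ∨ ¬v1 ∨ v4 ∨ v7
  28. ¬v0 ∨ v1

Case v8 = True:
  (v7 ∨ ¬v8) forces v7 = True.
  (¬v2 ∨ ¬v8) forces v2 = False.
  Clause (v2 ∨ ¬v8) is falsified — contradiction.
Case v8 = False:
  Clause (v8) is falsified — contradiction.
Both cases fail, so the formula is unsatisfiable.

Unsatisfiable — no assignment works.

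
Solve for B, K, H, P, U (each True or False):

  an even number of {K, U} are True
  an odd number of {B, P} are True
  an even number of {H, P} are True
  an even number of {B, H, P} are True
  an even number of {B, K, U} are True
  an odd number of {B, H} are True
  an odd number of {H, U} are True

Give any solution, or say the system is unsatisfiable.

B = False, K = False, H = True, P = True, U = False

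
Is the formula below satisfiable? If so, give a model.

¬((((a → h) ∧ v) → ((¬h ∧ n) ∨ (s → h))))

n=F, h=F, s=T, a=F, v=T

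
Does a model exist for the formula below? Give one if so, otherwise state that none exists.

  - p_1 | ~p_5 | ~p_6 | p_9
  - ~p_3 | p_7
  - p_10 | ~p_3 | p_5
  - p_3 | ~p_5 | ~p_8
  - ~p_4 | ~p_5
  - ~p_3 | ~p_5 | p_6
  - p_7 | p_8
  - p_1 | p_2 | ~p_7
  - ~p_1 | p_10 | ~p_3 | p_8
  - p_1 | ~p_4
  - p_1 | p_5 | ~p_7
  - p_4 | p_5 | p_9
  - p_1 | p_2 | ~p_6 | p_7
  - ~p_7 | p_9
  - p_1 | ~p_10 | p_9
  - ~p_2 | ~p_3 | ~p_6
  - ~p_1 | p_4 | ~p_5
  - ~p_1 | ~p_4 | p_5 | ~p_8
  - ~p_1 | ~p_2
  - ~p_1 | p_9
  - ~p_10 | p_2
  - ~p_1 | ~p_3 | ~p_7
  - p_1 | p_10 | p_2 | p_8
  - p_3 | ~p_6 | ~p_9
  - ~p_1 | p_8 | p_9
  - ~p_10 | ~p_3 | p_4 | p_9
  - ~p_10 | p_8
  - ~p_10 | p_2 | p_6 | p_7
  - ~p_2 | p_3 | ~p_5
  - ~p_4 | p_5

Set p_1 = True.
  then (~p_1 | ~p_2) forces p_2 = False.
  then (~p_1 | p_9) forces p_9 = True.
  then (~p_10 | p_2) forces p_10 = False.
Try p_3 = True:
  (~p_3 | p_7) forces p_7 = True.
  clause (~p_1 | ~p_3 | ~p_7) is falsified — backtrack.
So p_3 = False.
  then (p_3 | ~p_6 | ~p_9) forces p_6 = False.
Try p_4 = True:
  (~p_4 | ~p_5) forces p_5 = False.
  clause (~p_4 | p_5) is falsified — backtrack.
So p_4 = False.
  then (~p_1 | p_4 | ~p_5) forces p_5 = False.
Set p_7 = False.
  then (p_7 | p_8) forces p_8 = True.
All clauses satisfied.

p_1 = True, p_2 = False, p_3 = False, p_4 = False, p_5 = False, p_6 = False, p_7 = False, p_8 = True, p_9 = True, p_10 = False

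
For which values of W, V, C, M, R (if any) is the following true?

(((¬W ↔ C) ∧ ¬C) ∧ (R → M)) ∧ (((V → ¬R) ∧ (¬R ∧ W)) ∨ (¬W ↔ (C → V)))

W = True, V = False, C = False, M = False, R = False

  ((¬W ↔ C) ∧ ¬C) ∧ (R → M) = True
    (¬W ↔ C) ∧ ¬C = True
      ¬W ↔ C = True
        ¬W = False
      ¬C = True
    R → M = True
  ((V → ¬R) ∧ (¬R ∧ W)) ∨ (¬W ↔ (C → V)) = True
    (V → ¬R) ∧ (¬R ∧ W) = True
      V → ¬R = True
        ¬R = True
      ¬R ∧ W = True
        ¬R = True
    ¬W ↔ (C → V) = False
      ¬W = False
      C → V = True
Both conjuncts True, so the formula holds.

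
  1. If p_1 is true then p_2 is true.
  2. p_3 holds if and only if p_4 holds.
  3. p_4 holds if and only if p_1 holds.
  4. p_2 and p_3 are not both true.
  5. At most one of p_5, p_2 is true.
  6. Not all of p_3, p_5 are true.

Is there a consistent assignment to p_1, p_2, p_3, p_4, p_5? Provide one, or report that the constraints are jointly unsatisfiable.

p_1=F, p_2=F, p_3=F, p_4=F, p_5=F

  (1) p_1=F ⇒ p_2: vacuous ✓
  (2) p_3=F, p_4=F — same ✓
  (3) p_4=F, p_1=F — same ✓
  (4) p_2=F, p_3=F — not both ✓
  (5) {p_5, p_2}: 0 true — at most one ✓
  (6) {p_3, p_5}: 0/2 true — not all ✓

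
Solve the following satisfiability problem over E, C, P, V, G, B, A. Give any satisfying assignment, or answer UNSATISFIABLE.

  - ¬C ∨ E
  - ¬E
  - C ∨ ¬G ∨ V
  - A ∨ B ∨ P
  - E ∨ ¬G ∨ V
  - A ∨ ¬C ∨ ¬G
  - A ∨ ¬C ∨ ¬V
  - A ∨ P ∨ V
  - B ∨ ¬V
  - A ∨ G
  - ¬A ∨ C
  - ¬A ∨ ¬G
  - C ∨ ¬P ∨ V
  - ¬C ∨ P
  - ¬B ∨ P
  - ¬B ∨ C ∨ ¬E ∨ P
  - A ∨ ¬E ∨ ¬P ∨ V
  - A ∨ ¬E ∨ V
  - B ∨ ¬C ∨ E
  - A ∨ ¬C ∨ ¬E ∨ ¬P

E: False, C: False, P: True, V: True, G: True, B: True, A: False

Unit clause (¬E) forces E = False.
In (¬C ∨ E) only ¬C is left, so C = False.
In (¬A ∨ C) only ¬A is left, so A = False.
In (A ∨ G) only G is left, so G = True.
In (C ∨ ¬G ∨ V) only V is left, so V = True.
In (B ∨ ¬V) only B is left, so B = True.
In (¬B ∨ P) only P is left, so P = True.
All clauses satisfied.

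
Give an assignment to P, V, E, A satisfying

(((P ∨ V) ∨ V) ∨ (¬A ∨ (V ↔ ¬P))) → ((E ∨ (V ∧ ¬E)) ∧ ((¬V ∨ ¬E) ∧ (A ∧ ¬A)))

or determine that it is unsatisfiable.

P=F; V=F; E=T; A=T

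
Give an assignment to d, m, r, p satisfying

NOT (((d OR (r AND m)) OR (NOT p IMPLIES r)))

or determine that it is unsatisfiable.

d = False; m = False; r = False; p = False

  NOT (((d OR (r AND m)) OR (NOT p IMPLIES r))) = True
    (d OR (r AND m)) OR (NOT p IMPLIES r) = False
      d OR (r AND m) = False
        r AND m = False
      NOT p IMPLIES r = False
        NOT p = True
The formula evaluates to True.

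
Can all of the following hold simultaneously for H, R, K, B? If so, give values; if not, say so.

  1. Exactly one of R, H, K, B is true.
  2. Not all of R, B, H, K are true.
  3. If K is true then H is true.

H=F; R=F; K=F; B=T

  (1) {R, H, K, B}: 1 true — exactly one ✓
  (2) {R, B, H, K}: 1/4 true — not all ✓
  (3) K=F ⇒ H: vacuous ✓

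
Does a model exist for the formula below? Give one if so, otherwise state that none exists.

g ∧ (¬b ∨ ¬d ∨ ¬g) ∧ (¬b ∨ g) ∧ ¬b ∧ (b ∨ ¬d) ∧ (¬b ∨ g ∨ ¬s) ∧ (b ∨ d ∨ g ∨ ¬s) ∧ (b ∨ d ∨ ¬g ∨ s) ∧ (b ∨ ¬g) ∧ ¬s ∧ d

Case g = True:
  (¬b) forces b = False.
  Clause (b ∨ ¬g) is falsified — contradiction.
Case g = False:
  Clause (g) is falsified — contradiction.
Both cases fail, so the formula is unsatisfiable.

Unsatisfiable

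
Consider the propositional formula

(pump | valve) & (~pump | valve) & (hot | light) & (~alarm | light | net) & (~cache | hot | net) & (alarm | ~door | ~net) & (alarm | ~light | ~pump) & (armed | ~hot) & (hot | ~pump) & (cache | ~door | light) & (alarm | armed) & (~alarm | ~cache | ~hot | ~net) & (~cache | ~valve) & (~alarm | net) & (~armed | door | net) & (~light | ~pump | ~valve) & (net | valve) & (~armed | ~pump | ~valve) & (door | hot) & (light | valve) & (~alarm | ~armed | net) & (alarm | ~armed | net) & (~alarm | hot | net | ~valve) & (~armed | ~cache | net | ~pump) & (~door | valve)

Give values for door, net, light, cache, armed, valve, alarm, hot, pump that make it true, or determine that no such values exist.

Set door = False.
  then (door | hot) forces hot = True.
  then (armed | ~hot) forces armed = True.
  then (~armed | door | net) forces net = True.
Set light = True.
Set cache = False.
Try valve = False:
  (pump | valve) forces pump = True.
  clause (~pump | valve) is falsified — backtrack.
So valve = True.
  then (~light | ~pump | ~valve) forces pump = False.
Set alarm = False.
All clauses satisfied.

door=F; net=T; light=T; cache=F; armed=T; valve=T; alarm=F; hot=T; pump=F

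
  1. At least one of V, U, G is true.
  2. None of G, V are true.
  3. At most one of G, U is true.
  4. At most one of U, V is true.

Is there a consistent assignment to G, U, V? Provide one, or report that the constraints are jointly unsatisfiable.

G: False; U: True; V: False

  (1) {V, U, G}: 1 true — at least one ✓
  (2) {G, V}: 0 true — none ✓
  (3) {G, U}: 1 true — at most one ✓
  (4) {U, V}: 1 true — at most one ✓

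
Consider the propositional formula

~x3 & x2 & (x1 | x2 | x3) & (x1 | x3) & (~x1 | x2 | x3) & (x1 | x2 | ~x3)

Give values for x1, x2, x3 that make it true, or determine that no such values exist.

x1: True, x2: True, x3: False

Unit clause (~x3) forces x3 = False.
Unit clause (x2) forces x2 = True.
In (x1 | x3) only x1 is left, so x1 = True.
Check each clause:
  (~x3): ~x3 holds.
  (x2): x2 holds.
  (x1 | x2 | x3): x1 holds.
  (x1 | x3): x1 holds.
  (~x1 | x2 | x3): x2 holds.
  (x1 | x2 | ~x3): x1 holds.
All clauses satisfied.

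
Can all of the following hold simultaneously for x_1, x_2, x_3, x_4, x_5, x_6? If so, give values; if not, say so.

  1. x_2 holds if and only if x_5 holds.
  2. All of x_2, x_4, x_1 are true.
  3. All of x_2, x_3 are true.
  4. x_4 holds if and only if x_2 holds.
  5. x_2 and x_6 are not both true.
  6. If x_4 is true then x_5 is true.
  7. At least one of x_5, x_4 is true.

x_1 = True, x_2 = True, x_3 = True, x_4 = True, x_5 = True, x_6 = False

  (1) x_2=T, x_5=T — same ✓
  (2) {x_2, x_4, x_1}: all 3 true ✓
  (3) {x_2, x_3}: all 2 true ✓
  (4) x_4=T, x_2=T — same ✓
  (5) x_2=T, x_6=F — not both ✓
  (6) x_4=T ⇒ x_5: T ✓
  (7) {x_5, x_4}: 2 true — at least one ✓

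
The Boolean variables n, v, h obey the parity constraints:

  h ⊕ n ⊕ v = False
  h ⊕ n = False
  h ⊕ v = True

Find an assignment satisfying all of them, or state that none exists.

n = True, v = False, h = True

h ⊕ n ⊕ v = T ⊕ T ⊕ F = False ✓
h ⊕ n = T ⊕ T = False ✓
h ⊕ v = T ⊕ F = True ✓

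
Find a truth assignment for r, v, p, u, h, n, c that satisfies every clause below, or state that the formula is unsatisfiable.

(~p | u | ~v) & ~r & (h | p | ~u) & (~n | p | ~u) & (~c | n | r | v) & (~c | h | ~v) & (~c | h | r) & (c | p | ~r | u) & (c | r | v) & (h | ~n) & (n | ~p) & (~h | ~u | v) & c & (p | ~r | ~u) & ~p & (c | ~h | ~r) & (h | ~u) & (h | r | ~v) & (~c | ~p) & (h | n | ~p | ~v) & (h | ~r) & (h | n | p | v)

r = False, v = False, p = False, u = False, h = True, n = True, c = True

Unit clause (~r) forces r = False.
Unit clause (c) forces c = True.
Unit clause (~p) forces p = False.
In (~c | h | r) only h is left, so h = True.
Set v = False.
  then (~c | n | r | v) forces n = True.
  then (~h | ~u | v) forces u = False.
All clauses satisfied.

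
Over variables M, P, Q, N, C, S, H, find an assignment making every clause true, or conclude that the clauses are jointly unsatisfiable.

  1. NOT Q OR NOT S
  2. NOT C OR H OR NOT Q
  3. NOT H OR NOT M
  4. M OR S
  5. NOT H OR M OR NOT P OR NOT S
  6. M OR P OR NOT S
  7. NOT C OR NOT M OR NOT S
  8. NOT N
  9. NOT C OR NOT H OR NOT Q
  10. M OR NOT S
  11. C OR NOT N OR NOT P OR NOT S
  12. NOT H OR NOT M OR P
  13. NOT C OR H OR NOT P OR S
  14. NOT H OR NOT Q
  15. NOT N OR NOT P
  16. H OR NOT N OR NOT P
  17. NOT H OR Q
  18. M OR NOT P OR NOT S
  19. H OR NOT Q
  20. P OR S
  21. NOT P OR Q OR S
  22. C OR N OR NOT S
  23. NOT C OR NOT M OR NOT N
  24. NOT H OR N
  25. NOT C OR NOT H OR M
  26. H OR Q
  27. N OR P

Case N = True:
  Clause (NOT N) is falsified — contradiction.
Case N = False:
  (NOT H OR N) forces H = False.
  (H OR NOT Q) forces Q = False.
  Clause (H OR Q) is falsified — contradiction.
Both cases fail, so the formula is unsatisfiable.

The formula is unsatisfiable.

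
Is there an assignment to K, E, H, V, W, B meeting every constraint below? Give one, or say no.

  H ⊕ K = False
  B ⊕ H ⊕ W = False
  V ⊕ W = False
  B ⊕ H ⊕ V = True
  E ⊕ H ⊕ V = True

Unsatisfiable

Adding constraints 2, 3, 4 mod 2: every variable appears an even number of times on the left, so the left side is 0.
But the right sides sum to 1 (mod 2). 0 ≠ 1 — the system is inconsistent.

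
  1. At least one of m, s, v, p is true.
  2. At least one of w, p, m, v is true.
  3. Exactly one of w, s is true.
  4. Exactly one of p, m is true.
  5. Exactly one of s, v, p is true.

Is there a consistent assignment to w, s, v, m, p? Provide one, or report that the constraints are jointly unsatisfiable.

w: True, s: False, v: True, m: True, p: False

  (1) {m, s, v, p}: 2 true — at least one ✓
  (2) {w, p, m, v}: 3 true — at least one ✓
  (3) {w, s}: 1 true — exactly one ✓
  (4) {p, m}: 1 true — exactly one ✓
  (5) {s, v, p}: 1 true — exactly one ✓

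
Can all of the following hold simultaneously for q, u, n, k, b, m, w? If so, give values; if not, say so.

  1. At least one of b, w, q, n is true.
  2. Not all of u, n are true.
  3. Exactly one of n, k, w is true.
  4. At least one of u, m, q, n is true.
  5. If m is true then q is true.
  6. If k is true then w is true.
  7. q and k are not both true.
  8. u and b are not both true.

q: True, u: False, n: True, k: False, b: False, m: True, w: False

  (1) {b, w, q, n}: 2 true — at least one ✓
  (2) {u, n}: 1/2 true — not all ✓
  (3) {n, k, w}: 1 true — exactly one ✓
  (4) {u, m, q, n}: 3 true — at least one ✓
  (5) m=T ⇒ q: T ✓
  (6) k=F ⇒ w: vacuous ✓
  (7) q=T, k=F — not both ✓
  (8) u=F, b=F — not both ✓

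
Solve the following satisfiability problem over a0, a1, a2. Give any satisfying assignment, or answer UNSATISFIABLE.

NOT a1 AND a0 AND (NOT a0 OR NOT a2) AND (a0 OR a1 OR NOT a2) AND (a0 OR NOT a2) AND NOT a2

Unit clause (NOT a1) forces a1 = False.
Unit clause (a0) forces a0 = True.
In (NOT a0 OR NOT a2) only NOT a2 is left, so a2 = False.
All clauses satisfied.

a0=T; a1=F; a2=F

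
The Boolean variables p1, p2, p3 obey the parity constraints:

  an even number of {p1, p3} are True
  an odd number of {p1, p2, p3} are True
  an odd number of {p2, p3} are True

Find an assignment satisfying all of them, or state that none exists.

p1: False, p2: True, p3: False

{p1, p3}: 0 true → even ✓
{p1, p2, p3}: 1 true → odd ✓
{p2, p3}: 1 true → odd ✓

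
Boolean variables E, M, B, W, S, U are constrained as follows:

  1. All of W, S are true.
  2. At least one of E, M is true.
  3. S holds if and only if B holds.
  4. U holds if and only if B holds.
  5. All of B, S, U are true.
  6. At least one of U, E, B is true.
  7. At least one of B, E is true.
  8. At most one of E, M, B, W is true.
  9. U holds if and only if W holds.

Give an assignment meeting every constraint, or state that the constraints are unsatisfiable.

Case B = True:
  (1) forces W = True.
  Constraint (8) is violated (B=T, W=T) — contradiction.
Case B = False:
  Constraint (5) is violated (B=F) — contradiction.
Both cases fail — unsatisfiable.

Unsatisfiable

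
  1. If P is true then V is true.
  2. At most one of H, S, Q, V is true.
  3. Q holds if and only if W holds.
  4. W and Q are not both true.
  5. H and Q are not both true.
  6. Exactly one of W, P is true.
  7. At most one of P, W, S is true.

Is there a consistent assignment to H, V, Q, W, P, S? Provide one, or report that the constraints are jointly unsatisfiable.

H = False; V = True; Q = False; W = False; P = True; S = False

  (1) P=T ⇒ V: T ✓
  (2) {H, S, Q, V}: 1 true — at most one ✓
  (3) Q=F, W=F — same ✓
  (4) W=F, Q=F — not both ✓
  (5) H=F, Q=F — not both ✓
  (6) {W, P}: 1 true — exactly one ✓
  (7) {P, W, S}: 1 true — at most one ✓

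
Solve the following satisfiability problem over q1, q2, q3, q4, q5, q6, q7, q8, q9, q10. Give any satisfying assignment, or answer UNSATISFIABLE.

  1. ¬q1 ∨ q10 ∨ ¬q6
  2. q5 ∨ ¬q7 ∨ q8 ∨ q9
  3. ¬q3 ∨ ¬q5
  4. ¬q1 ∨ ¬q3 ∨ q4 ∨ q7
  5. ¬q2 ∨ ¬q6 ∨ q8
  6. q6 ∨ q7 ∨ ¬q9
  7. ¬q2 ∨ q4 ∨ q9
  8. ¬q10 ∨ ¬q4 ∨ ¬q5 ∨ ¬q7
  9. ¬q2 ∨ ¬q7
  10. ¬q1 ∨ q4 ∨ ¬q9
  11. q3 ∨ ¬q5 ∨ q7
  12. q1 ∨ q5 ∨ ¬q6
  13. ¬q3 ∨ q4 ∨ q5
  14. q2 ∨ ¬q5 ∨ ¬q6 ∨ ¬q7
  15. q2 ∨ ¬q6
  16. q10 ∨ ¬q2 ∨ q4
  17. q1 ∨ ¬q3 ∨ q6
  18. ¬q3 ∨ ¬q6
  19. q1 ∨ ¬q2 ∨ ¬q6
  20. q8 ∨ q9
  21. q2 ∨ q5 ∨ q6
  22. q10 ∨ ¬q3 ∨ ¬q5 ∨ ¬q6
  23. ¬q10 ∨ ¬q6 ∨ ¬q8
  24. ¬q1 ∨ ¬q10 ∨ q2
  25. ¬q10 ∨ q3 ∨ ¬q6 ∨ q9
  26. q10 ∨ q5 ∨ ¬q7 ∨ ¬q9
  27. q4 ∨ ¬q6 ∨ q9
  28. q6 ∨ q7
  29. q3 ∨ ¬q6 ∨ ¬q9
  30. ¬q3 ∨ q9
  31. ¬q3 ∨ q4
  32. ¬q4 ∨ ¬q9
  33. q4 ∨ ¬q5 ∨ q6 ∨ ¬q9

Set q1 = False.
Try q2 = True:
  (¬q2 ∨ ¬q7) forces q7 = False.
  (q1 ∨ ¬q2 ∨ ¬q6) forces q6 = False.
  clause (q6 ∨ q7) is falsified — backtrack.
So q2 = False.
  then (q2 ∨ ¬q6) forces q6 = False.
  then (q1 ∨ ¬q3 ∨ q6) forces q3 = False.
  then (q2 ∨ q5 ∨ q6) forces q5 = True.
  then (q6 ∨ q7) forces q7 = True.
Set q4 = False.
  then (q4 ∨ ¬q5 ∨ q6 ∨ ¬q9) forces q9 = False.
  then (q8 ∨ q9) forces q8 = True.
Set q10 = False.
All clauses satisfied.

q1=F, q2=F, q3=F, q4=F, q5=T, q6=F, q7=T, q8=T, q9=F, q10=F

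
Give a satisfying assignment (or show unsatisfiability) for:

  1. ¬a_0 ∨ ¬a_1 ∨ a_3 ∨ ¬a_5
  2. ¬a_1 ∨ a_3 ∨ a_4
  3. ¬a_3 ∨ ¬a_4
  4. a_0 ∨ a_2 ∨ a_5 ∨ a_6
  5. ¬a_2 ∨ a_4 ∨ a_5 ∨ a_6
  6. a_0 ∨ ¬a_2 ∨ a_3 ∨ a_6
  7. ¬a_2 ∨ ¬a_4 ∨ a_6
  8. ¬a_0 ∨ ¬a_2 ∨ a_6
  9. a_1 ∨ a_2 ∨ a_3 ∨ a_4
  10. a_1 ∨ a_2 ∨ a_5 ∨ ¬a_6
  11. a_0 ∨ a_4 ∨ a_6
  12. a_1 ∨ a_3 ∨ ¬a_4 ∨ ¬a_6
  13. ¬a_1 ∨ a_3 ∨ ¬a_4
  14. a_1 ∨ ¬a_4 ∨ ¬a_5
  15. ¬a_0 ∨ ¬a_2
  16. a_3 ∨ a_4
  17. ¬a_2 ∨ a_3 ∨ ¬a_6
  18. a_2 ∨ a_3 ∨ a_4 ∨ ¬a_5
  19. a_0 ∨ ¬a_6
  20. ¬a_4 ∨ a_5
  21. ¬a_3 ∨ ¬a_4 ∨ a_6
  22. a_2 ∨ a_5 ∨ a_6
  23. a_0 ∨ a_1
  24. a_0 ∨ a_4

a_0=T, a_1=T, a_2=F, a_3=T, a_4=F, a_5=F, a_6=T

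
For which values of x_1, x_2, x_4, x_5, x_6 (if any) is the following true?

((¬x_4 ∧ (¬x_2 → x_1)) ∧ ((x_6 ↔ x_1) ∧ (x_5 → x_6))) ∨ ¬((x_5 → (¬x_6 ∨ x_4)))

x_1 = True, x_2 = True, x_4 = False, x_5 = False, x_6 = True

  ((¬x_4 ∧ (¬x_2 → x_1)) ∧ ((x_6 ↔ x_1) ∧ (x_5 → x_6))) ∨ ¬((x_5 → (¬x_6 ∨ x_4))) = True
    (¬x_4 ∧ (¬x_2 → x_1)) ∧ ((x_6 ↔ x_1) ∧ (x_5 → x_6)) = True
      ¬x_4 ∧ (¬x_2 → x_1) = True
        ¬x_4 = True
        ¬x_2 → x_1 = True
          ¬x_2 = False
      (x_6 ↔ x_1) ∧ (x_5 → x_6) = True
        x_6 ↔ x_1 = True
        x_5 → x_6 = True
    ¬((x_5 → (¬x_6 ∨ x_4))) = False
      x_5 → (¬x_6 ∨ x_4) = True
        ¬x_6 ∨ x_4 = False
          ¬x_6 = False
The formula evaluates to True.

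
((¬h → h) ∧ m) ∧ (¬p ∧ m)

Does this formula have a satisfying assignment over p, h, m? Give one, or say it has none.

p = False; h = True; m = True

  (¬h → h) ∧ m = True
    ¬h → h = True
      ¬h = False
  ¬p ∧ m = True
    ¬p = True
Both conjuncts True, so the formula holds.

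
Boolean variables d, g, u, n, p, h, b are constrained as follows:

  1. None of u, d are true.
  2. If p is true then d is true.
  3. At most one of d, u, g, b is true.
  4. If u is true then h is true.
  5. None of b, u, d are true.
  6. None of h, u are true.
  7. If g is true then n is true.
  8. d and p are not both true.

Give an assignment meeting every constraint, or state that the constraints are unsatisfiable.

d = False, g = True, u = False, n = True, p = False, h = False, b = False

  (1) {u, d}: 0 true — none ✓
  (2) p=F ⇒ d: vacuous ✓
  (3) {d, u, g, b}: 1 true — at most one ✓
  (4) u=F ⇒ h: vacuous ✓
  (5) {b, u, d}: 0 true — none ✓
  (6) {h, u}: 0 true — none ✓
  (7) g=T ⇒ n: T ✓
  (8) d=F, p=F — not both ✓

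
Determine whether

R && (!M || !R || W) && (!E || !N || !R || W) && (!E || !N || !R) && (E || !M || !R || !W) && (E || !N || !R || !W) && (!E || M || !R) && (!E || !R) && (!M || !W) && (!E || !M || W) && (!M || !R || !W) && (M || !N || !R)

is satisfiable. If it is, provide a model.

Unit clause (R) forces R = True.
In (!E || !R) only !E is left, so E = False.
Set W = False.
  then (!M || !R || W) forces M = False.
  then (M || !N || !R) forces N = False.
All clauses satisfied.

W = False, E = False, M = False, N = False, R = True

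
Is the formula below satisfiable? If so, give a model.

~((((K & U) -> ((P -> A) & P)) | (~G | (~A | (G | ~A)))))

Case G = True: the formula becomes ~((((K & U) -> ((P -> A) & P)) | True)) = False.
Case G = False: the formula becomes ~((((K & U) -> ((P -> A) & P)) | True)) = False.
Both cases fail — unsatisfiable.

The formula is unsatisfiable.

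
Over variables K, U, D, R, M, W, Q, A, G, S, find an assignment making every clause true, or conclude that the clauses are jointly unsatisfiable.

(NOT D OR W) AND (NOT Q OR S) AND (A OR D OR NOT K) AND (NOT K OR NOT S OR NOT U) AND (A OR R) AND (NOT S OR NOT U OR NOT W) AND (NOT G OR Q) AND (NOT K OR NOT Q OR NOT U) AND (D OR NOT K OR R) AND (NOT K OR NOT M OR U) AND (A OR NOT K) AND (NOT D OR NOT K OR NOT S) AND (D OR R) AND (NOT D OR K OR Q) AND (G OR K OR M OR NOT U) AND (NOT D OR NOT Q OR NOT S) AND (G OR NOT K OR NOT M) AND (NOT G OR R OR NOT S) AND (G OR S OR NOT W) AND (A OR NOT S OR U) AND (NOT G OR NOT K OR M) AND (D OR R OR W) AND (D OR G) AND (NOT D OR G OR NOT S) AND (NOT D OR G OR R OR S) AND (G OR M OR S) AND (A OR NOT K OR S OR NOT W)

Set K = False.
Set U = False.
Try D = True:
  (NOT D OR W) forces W = True.
  (NOT D OR K OR Q) forces Q = True.
  (NOT Q OR S) forces S = True.
  clause (NOT D OR NOT Q OR NOT S) is falsified — backtrack.
So D = False.
  then (D OR R) forces R = True.
  then (D OR G) forces G = True.
  then (NOT G OR Q) forces Q = True.
  then (NOT Q OR S) forces S = True.
  then (A OR NOT S OR U) forces A = True.
Set M = False.
Set W = True.
All clauses satisfied.

K=F, U=F, D=F, R=T, M=F, W=T, Q=T, A=T, G=T, S=T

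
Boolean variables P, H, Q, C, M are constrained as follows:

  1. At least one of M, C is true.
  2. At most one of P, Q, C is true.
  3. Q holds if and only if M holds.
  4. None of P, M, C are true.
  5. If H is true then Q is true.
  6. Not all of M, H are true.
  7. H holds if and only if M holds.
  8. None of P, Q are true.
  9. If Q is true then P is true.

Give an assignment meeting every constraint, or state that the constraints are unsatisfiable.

Case C = True:
  Constraint (4) is violated (C=T) — contradiction.
Case C = False:
  (1) with C=F forces M = True.
  Constraint (4) is violated (M=T) — contradiction.
Both cases fail — unsatisfiable.

UNSATISFIABLE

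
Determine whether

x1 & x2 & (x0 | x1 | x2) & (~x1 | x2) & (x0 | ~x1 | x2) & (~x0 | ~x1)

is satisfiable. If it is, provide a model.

x0: False; x1: True; x2: True

Unit clause (x1) forces x1 = True.
Unit clause (x2) forces x2 = True.
In (~x0 | ~x1) only ~x0 is left, so x0 = False.
Check each clause:
  (x1): x1 holds.
  (x2): x2 holds.
  (x0 | x1 | x2): x1 holds.
  (~x1 | x2): x2 holds.
  (x0 | ~x1 | x2): x2 holds.
  (~x0 | ~x1): ~x0 holds.
All clauses satisfied.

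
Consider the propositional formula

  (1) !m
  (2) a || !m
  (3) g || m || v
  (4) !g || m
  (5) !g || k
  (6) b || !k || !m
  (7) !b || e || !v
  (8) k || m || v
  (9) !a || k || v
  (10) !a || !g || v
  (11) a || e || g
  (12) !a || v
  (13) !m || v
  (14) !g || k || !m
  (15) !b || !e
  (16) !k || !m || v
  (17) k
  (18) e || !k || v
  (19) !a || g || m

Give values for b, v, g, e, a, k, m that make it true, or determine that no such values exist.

Unit clause (!m) forces m = False.
In (!g || m) only !g is left, so g = False.
Unit clause (k) forces k = True.
In (!a || g || m) only !a is left, so a = False.
In (g || m || v) only v is left, so v = True.
In (a || e || g) only e is left, so e = True.
In (!b || !e) only !b is left, so b = False.
All clauses satisfied.

b=F, v=T, g=F, e=T, a=F, k=T, m=F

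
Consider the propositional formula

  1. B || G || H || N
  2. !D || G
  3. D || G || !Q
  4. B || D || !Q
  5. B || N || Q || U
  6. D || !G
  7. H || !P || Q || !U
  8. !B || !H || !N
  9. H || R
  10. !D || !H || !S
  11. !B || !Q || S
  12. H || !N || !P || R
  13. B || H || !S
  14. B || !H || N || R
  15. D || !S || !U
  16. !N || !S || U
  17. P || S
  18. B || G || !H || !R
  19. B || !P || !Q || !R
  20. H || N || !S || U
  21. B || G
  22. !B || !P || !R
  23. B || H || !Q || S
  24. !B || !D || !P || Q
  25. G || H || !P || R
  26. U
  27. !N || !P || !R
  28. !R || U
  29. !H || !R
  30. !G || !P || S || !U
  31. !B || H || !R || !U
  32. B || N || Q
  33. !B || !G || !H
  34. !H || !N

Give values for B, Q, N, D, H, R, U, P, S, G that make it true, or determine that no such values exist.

Unit clause (U) forces U = True.
Set B = True.
Set Q = False.
Try N = True:
  (!B || !H || !N) forces H = False.
  (H || !P || Q || !U) forces P = False.
  (H || R) forces R = True.
  clause (!B || H || !R || !U) is falsified — backtrack.
So N = False.
Set D = False.
  then (D || !G) forces G = False.
  then (D || !S || !U) forces S = False.
  then (P || S) forces P = True.
  then (!B || !P || !R) forces R = False.
  then (G || H || !P || R) forces H = True.
All clauses satisfied.

B: True, Q: False, N: False, D: False, H: True, R: False, U: True, P: True, S: False, G: False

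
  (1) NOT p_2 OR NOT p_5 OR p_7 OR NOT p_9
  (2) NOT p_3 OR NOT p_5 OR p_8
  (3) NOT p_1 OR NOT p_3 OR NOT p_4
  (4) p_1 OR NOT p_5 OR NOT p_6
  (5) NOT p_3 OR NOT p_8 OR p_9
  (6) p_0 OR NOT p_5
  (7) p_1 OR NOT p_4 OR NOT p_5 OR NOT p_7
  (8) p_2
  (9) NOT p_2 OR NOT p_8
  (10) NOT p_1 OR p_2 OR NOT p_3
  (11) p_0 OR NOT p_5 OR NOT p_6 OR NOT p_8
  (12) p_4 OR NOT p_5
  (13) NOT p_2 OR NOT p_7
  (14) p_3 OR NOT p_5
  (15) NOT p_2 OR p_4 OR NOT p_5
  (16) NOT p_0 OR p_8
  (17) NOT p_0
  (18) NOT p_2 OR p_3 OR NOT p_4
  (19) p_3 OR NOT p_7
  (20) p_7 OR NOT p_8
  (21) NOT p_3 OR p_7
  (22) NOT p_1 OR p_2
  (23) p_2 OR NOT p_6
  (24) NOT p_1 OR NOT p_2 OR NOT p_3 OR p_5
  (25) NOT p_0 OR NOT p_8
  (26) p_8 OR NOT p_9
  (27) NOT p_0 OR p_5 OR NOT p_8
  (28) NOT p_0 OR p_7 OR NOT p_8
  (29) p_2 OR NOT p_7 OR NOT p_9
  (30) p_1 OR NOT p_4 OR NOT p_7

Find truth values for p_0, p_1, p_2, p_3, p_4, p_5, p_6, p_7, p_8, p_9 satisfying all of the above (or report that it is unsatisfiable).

p_0=F, p_1=T, p_2=T, p_3=F, p_4=F, p_5=F, p_6=F, p_7=F, p_8=F, p_9=F

Unit clause (p_2) forces p_2 = True.
In (NOT p_2 OR NOT p_8) only NOT p_8 is left, so p_8 = False.
In (NOT p_2 OR NOT p_7) only NOT p_7 is left, so p_7 = False.
In (NOT p_0 OR p_8) only NOT p_0 is left, so p_0 = False.
In (NOT p_3 OR p_7) only NOT p_3 is left, so p_3 = False.
In (p_8 OR NOT p_9) only NOT p_9 is left, so p_9 = False.
In (p_0 OR NOT p_5) only NOT p_5 is left, so p_5 = False.
In (NOT p_2 OR p_3 OR NOT p_4) only NOT p_4 is left, so p_4 = False.
Set p_1 = True.
Set p_6 = False.
All clauses satisfied.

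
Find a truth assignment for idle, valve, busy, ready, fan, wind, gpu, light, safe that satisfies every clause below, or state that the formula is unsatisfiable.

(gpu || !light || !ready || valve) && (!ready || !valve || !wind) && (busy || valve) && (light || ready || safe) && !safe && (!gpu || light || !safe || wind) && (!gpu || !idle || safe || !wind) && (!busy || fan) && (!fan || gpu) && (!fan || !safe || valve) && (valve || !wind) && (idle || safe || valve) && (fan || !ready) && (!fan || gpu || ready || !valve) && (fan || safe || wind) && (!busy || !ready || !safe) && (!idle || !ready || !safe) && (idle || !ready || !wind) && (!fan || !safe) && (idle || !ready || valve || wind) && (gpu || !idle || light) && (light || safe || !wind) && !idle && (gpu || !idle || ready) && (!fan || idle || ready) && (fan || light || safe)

Unit clause (!safe) forces safe = False.
Unit clause (!idle) forces idle = False.
In (idle || safe || valve) only valve is left, so valve = True.
Set busy = False.
Set ready = False.
  then (light || ready || safe) forces light = True.
  then (!fan || idle || ready) forces fan = False.
  then (fan || safe || wind) forces wind = True.
Set gpu = False.
All clauses satisfied.

idle = False, valve = True, busy = False, ready = False, fan = False, wind = True, gpu = False, light = True, safe = False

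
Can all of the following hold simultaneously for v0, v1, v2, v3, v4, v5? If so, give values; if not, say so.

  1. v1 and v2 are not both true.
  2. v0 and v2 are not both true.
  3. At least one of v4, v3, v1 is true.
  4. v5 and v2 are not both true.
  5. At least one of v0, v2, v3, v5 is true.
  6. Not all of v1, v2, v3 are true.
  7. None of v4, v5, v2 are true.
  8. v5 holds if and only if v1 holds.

v0=F, v1=F, v2=F, v3=T, v4=F, v5=F

  (1) v1=F, v2=F — not both ✓
  (2) v0=F, v2=F — not both ✓
  (3) {v4, v3, v1}: 1 true — at least one ✓
  (4) v5=F, v2=F — not both ✓
  (5) {v0, v2, v3, v5}: 1 true — at least one ✓
  (6) {v1, v2, v3}: 1/3 true — not all ✓
  (7) {v4, v5, v2}: 0 true — none ✓
  (8) v5=F, v1=F — same ✓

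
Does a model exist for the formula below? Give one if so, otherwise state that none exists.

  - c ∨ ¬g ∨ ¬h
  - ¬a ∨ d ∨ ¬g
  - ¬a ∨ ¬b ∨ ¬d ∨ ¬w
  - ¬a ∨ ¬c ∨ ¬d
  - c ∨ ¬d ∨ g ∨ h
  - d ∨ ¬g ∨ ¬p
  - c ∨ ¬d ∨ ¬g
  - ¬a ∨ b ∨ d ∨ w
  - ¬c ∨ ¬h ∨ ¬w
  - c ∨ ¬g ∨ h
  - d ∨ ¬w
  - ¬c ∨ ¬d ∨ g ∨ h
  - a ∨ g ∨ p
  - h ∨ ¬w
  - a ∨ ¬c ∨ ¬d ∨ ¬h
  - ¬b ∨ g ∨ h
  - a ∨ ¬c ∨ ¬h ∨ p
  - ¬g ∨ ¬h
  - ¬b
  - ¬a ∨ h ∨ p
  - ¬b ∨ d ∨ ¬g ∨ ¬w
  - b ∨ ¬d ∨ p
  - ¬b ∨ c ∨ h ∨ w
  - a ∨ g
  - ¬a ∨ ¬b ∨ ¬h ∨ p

h = True, w = True, g = False, d = True, p = True, b = False, a = True, c = False

Unit clause (¬b) forces b = False.
Set h = True.
  then (¬g ∨ ¬h) forces g = False.
  then (a ∨ g) forces a = True.
Set w = True.
  then (¬c ∨ ¬h ∨ ¬w) forces c = False.
  then (d ∨ ¬w) forces d = True.
  then (b ∨ ¬d ∨ p) forces p = True.
All clauses satisfied.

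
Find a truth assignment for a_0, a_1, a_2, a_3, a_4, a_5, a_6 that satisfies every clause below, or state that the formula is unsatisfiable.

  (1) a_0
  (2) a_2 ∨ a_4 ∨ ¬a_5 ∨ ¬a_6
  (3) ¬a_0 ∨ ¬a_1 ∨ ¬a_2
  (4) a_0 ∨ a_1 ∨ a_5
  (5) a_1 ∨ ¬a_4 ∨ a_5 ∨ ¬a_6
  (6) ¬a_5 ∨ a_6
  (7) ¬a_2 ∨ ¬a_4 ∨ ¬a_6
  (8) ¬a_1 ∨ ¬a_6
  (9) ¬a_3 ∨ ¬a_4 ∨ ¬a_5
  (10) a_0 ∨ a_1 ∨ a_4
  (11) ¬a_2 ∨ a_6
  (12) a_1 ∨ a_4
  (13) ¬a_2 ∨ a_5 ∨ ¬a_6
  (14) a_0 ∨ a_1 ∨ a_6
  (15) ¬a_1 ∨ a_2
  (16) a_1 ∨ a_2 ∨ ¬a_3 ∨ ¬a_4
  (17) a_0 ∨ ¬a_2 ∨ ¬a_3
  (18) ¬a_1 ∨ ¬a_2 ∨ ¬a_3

a_0 = True, a_1 = False, a_2 = False, a_3 = False, a_4 = True, a_5 = False, a_6 = False

Unit clause (a_0) forces a_0 = True.
Try a_1 = True:
  (¬a_0 ∨ ¬a_1 ∨ ¬a_2) forces a_2 = False.
  clause (¬a_1 ∨ a_2) is falsified — backtrack.
So a_1 = False.
  then (a_1 ∨ a_4) forces a_4 = True.
Set a_2 = False.
  then (a_1 ∨ a_2 ∨ ¬a_3 ∨ ¬a_4) forces a_3 = False.
Set a_5 = False.
  then (a_1 ∨ ¬a_4 ∨ a_5 ∨ ¬a_6) forces a_6 = False.
All clauses satisfied.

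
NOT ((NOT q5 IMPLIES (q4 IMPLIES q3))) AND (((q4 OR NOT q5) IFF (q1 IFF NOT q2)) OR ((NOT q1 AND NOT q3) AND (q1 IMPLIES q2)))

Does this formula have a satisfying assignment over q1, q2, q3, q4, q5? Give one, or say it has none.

q1=F, q2=T, q3=F, q4=T, q5=F

  NOT ((NOT q5 IMPLIES (q4 IMPLIES q3))) = True
    NOT q5 IMPLIES (q4 IMPLIES q3) = False
      NOT q5 = True
      q4 IMPLIES q3 = False
  ((q4 OR NOT q5) IFF (q1 IFF NOT q2)) OR ((NOT q1 AND NOT q3) AND (q1 IMPLIES q2)) = True
    (q4 OR NOT q5) IFF (q1 IFF NOT q2) = True
      q4 OR NOT q5 = True
        NOT q5 = True
      q1 IFF NOT q2 = True
        NOT q2 = False
    (NOT q1 AND NOT q3) AND (q1 IMPLIES q2) = True
      NOT q1 AND NOT q3 = True
        NOT q1 = True
        NOT q3 = True
      q1 IMPLIES q2 = True
Both conjuncts True, so the formula holds.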